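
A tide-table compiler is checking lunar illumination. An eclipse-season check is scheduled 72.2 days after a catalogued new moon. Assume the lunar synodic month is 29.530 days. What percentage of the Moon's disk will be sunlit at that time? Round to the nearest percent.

72.2/29.530 = 2.445 lunations, so 2 complete cycles and 13.14 d into the next.
The Moon has covered 13.14/29.530 of its cycle, so θ ≈ 360° × 13.14/29.530 = 160.2°.
With cos θ = (-0.941), the lit fraction is (1 − (-0.941))/2 ≈ 0.970, so 97%.

97%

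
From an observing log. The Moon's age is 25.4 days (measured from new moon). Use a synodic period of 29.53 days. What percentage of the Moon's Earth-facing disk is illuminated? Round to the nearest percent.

The Moon has covered 25.4/29.53 of its cycle, so θ ≈ 360° × 25.4/29.53 = 309.7°.
Illuminated fraction = (1 − cos 309.7°)/2 = (1 − 0.638)/2 ≈ 0.181, so 18%.

18%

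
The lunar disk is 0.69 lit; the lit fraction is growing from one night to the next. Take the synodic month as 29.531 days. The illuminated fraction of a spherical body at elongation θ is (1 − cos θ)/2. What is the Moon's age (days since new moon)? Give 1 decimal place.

From f = (1 − cos θ)/2: cos θ = 1 − 2×0.69 = -0.380; arccos → 112.3°.
Before full moon the principal value applies: θ = 112.3°.
At 360°/29.531 d per day, 112.3° corresponds to 9.21 days.

9.2 days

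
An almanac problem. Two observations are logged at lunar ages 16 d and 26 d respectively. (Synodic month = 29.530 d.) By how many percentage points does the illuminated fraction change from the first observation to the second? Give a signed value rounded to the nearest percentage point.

-85 pp

First observation: θ = 360°·16/29.530 = 195.1°, so f = 0.983.
Second observation: θ = 317.0°, f = 0.135.
Δf = 0.135 − 0.983 = -0.848, i.e. -85 pp.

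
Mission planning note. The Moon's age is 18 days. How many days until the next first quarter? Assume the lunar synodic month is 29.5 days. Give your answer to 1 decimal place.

First quarter occurs at elongation 90°, i.e. at age 29.5 × 90/360 = 7.375 d.
This lunation's first quarter (7.375 d) has passed, so add one period: 36.875 − 18 = 18.875 days.

18.9 days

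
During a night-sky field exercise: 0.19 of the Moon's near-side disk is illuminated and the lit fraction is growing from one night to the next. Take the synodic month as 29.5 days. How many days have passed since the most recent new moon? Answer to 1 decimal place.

4.2 days

cos θ = 1 − 2f = 0.620, giving a principal value of 51.7°.
The Moon is waxing (0°–180°), so θ = 51.7° directly.
Age = 29.5 × 51.7°/360° ≈ 4.24 days.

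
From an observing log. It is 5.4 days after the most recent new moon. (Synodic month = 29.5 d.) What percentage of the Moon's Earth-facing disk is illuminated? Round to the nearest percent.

30%

The Moon has covered 5.4/29.5 of its cycle, so θ ≈ 360° × 5.4/29.5 = 65.9°.
With cos θ = 0.408, the lit fraction is (1 − 0.408)/2 ≈ 0.296, so 30%.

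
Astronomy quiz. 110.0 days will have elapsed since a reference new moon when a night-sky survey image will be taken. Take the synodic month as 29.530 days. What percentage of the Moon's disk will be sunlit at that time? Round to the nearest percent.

110.0 d spans 3 complete synodic months (3 × 29.530 = 88.59 d) plus 21.41 d.
Elongation θ = 360° × 21.41/29.530 ≈ 261.0°.
cos 261.0° = (-0.156), so f = (1 − (-0.156))/2 = 0.578, so 58%.

58%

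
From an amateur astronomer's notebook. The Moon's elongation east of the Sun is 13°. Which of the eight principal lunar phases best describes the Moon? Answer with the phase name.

new moon

The new moon sector spans roughly -22°–22°; 13° falls inside it.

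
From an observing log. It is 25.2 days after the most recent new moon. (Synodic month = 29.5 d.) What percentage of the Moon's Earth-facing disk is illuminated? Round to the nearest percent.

20%

Elongation θ = 360° × 25.2/29.5 ≈ 307.5°.
With cos θ = 0.609, the lit fraction is (1 − 0.609)/2 ≈ 0.195, so 20%.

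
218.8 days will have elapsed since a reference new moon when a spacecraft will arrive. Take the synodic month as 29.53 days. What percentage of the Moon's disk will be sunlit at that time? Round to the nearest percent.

92%

218.8/29.53 = 7.409 lunations, so 7 complete cycles and 12.09 d into the next.
The Moon has covered 12.09/29.53 of its cycle, so θ ≈ 360° × 12.09/29.53 = 147.4°.
cos 147.4° = (-0.842), so f = (1 − (-0.842))/2 = 0.921, so 92%.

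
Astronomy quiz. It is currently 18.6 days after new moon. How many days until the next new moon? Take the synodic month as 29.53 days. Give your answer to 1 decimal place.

10.9 days

The next new moon completes the synodic month: 29.53 − 18.6 = 10.930 days.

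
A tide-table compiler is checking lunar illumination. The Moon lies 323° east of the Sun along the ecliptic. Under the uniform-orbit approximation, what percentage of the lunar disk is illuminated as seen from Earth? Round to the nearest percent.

10%

Half-versine of 323°: (1 − 0.799)/2 = 0.101, i.e. 10%.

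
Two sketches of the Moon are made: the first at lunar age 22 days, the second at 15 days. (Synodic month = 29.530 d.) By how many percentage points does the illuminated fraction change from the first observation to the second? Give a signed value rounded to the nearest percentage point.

First observation: θ = 360°·22/29.530 = 268.2°, so f = 0.516.
Second observation: θ = 182.9°, f = 0.999.
Δf = 0.999 − 0.516 = +0.484, i.e. +48 pp.

+48 pp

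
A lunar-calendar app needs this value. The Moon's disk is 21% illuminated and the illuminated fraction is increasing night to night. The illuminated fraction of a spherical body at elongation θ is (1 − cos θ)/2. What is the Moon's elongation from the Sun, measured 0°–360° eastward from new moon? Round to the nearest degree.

55°

Invert f = (1 − cos θ)/2 to get cos θ = 1 − 2(0.21) = 0.580, hence θ₀ = arccos 0.580 = 54.5°.
Before full moon the principal value applies: θ = 54.5°.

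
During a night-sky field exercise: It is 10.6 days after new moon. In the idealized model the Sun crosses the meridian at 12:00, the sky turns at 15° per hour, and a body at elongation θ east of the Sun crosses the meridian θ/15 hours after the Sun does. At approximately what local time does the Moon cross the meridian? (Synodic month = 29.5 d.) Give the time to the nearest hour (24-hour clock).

Phase angle: θ = 360°·(10.6 d)/(29.5 d) = 129.4°.
The Moon trails the Sun by θ/15 = 129.4/15 ≈ 8.62 hours.
12:00 + 8.62 h ≈ 20:37 → 21:00 to the nearest hour.

21:00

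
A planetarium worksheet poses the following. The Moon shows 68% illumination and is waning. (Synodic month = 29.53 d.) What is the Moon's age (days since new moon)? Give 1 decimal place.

From f = (1 − cos θ)/2: cos θ = 1 − 2×0.68 = -0.360; arccos → 111.1°.
A waning Moon lies in 180°–360°, so θ = 360° − 111.1° = 248.9°.
That fraction of the synodic month is 248.9/360 × 29.53 d ≈ 20.42 d.

20.4 days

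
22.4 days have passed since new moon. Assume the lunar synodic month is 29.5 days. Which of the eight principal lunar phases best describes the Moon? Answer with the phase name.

At 22.4/29.5 of the cycle, θ ≈ 273° — the last quarter range.

last quarter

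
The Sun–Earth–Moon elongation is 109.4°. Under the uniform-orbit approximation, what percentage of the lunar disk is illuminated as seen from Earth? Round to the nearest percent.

67%

f = (1 − cos 109.4°)/2 = (1 − (-0.332))/2 ≈ 0.666, i.e. 67%.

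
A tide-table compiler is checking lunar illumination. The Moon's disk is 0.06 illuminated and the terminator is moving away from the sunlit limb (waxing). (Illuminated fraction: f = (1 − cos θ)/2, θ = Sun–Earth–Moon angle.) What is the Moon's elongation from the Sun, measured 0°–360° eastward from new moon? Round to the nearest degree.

Invert f = (1 − cos θ)/2 to get cos θ = 1 − 2(0.06) = 0.880, hence θ₀ = arccos 0.880 = 28.4°.
The Moon is waxing (0°–180°), so θ = 28.4° directly.

28°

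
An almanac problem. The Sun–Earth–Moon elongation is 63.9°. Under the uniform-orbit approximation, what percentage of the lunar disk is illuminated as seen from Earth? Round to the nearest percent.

28%

f = (1 − cos 63.9°)/2 = (1 − 0.440)/2 ≈ 0.280, i.e. 28%.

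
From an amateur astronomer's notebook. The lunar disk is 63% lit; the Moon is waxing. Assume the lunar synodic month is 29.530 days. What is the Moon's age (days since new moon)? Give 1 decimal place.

Invert f = (1 − cos θ)/2 to get cos θ = 1 − 2(0.63) = -0.260, hence θ₀ = arccos -0.260 = 105.1°.
Waxing ⇒ before full, so θ = 105.1°.
At 360°/29.530 d per day, 105.1° corresponds to 8.62 days.

8.6 days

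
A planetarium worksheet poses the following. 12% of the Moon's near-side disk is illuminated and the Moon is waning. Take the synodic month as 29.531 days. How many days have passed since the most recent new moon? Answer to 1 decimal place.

26.2 days

cos θ = 1 − 2f = 0.760, giving a principal value of 40.5°.
Waning ⇒ past full, so θ = 360° − 40.5° = 319.5°.
At 360°/29.531 d per day, 319.5° corresponds to 26.21 days.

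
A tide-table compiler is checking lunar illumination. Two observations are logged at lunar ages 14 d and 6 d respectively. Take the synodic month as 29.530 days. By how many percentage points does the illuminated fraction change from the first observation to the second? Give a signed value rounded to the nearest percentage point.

First observation: θ = 360°·14/29.530 = 170.7°, so f = 0.993.
Second observation: θ = 73.1°, f = 0.355.
Δf = 0.355 − 0.993 = -0.638, i.e. -64 pp.

-64 percentage points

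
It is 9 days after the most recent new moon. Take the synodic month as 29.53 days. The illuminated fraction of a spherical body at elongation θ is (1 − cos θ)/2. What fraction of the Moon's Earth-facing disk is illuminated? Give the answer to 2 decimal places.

0.67

The Moon has covered 9/29.53 of its cycle, so θ ≈ 360° × 9/29.53 = 109.7°.
Illuminated fraction = (1 − cos 109.7°)/2 = (1 − (-0.337))/2 ≈ 0.669.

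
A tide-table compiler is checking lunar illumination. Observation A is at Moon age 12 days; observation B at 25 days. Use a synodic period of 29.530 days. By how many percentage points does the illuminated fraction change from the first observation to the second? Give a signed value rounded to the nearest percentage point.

-70 percentage points

θ₁ = 360° × 12/29.530 = 146.3°, f₁ = (1 − cos θ₁)/2 = 0.916.
θ₂ = 360° × 25/29.530 = 304.8°, f₂ = (1 − cos θ₂)/2 = 0.215.
Change = f₂ − f₁ = -0.701 → -70 percentage points.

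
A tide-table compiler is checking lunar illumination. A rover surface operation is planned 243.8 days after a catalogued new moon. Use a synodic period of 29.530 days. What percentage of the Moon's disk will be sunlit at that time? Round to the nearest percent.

243.8/29.530 = 8.256 lunations, so 8 complete cycles and 7.56 d into the next.
The Moon has covered 7.56/29.530 of its cycle, so θ ≈ 360° × 7.56/29.530 = 92.2°.
Illuminated fraction = (1 − cos 92.2°)/2 = (1 − (-0.038))/2 ≈ 0.519, so 52%.

52%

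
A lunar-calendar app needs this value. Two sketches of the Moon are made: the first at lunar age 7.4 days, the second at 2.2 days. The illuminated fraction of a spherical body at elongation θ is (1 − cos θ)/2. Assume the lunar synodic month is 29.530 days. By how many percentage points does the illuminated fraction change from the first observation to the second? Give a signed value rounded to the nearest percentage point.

-45 pp

First observation: θ = 360°·7.4/29.530 = 90.2°, so f = 0.502.
Second observation: θ = 26.8°, f = 0.054.
Δf = 0.054 − 0.502 = -0.448, i.e. -45 pp.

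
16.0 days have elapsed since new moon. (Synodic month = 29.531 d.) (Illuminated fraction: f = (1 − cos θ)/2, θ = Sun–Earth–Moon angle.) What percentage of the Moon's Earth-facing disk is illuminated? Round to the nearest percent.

The Moon has covered 16.0/29.531 of its cycle, so θ ≈ 360° × 16.0/29.531 = 195.0°.
cos 195.0° = (-0.966), so f = (1 − (-0.966))/2 = 0.983, so 98%.

98%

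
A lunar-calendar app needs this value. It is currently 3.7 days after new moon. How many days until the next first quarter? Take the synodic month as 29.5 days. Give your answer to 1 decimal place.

3.7 days

First quarter is 0.25 of the way through the cycle: age 0.25 × 29.5 = 7.375 d.
That is 7.375 − 3.7 = 3.675 days ahead.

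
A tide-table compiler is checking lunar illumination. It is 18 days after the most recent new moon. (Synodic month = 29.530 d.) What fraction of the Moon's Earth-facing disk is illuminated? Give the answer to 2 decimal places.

The Moon has covered 18/29.530 of its cycle, so θ ≈ 360° × 18/29.530 = 219.4°.
cos 219.4° = (-0.772), so f = (1 − (-0.772))/2 = 0.886.

0.89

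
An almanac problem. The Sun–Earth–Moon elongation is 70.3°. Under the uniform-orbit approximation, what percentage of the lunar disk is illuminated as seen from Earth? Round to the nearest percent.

33%

Half-versine of 70.3°: (1 − 0.337)/2 = 0.331, i.e. 33%.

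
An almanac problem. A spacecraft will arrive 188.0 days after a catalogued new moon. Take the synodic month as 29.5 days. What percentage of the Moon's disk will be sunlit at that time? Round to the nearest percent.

Reduce mod P: 188.0 − 6×29.5 = 11.00 d into the current lunation.
Elongation θ = 360° × 11.00/29.5 ≈ 134.2°.
With cos θ = (-0.698), the lit fraction is (1 − (-0.698))/2 ≈ 0.849, so 85%.

85%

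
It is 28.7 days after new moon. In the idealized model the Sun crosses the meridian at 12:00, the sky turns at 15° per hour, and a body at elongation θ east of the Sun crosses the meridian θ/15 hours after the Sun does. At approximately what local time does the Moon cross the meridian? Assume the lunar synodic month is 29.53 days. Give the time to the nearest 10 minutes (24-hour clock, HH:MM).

11:20

Phase angle: θ = 360°·(28.7 d)/(29.53 d) = 349.9°.
The Moon trails the Sun by θ/15 = 349.9/15 ≈ 23.33 hours.
12:00 + 23.325 h ≈ 11:20 → 11:20 to the nearest ten minutes.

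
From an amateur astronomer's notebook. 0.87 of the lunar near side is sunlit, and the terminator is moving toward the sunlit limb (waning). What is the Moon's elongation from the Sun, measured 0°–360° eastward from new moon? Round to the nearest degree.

222°

cos θ = 1 − 2f = -0.740, giving a principal value of 137.7°.
Since the Moon is past full (waning), take the reflex angle: θ = 360° − 137.7° = 222.3°.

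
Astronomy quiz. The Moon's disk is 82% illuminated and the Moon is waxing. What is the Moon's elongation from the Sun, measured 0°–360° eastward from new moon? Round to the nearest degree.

130°

cos θ = 1 − 2f = -0.640, giving a principal value of 129.8°.
Before full moon the principal value applies: θ = 129.8°.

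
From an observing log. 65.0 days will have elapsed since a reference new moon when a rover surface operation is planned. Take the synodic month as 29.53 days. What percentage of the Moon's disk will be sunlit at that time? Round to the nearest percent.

35%

65.0 d spans 2 complete synodic months (2 × 29.53 = 59.06 d) plus 5.94 d.
The Moon has covered 5.94/29.53 of its cycle, so θ ≈ 360° × 5.94/29.53 = 72.4°.
With cos θ = 0.302, the lit fraction is (1 − 0.302)/2 ≈ 0.349, so 35%.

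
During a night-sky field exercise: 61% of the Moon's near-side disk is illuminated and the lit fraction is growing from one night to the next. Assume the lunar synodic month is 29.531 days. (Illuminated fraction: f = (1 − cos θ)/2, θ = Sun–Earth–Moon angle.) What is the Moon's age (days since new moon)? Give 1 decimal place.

8.4 days

From f = (1 − cos θ)/2: cos θ = 1 − 2×0.61 = -0.220; arccos → 102.7°.
Waxing ⇒ before full, so θ = 102.7°.
At 360°/29.531 d per day, 102.7° corresponds to 8.43 days.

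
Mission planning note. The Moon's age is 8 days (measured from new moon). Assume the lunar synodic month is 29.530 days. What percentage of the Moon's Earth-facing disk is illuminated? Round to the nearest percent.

57%

Phase angle: θ = 360°·(8 d)/(29.530 d) = 97.5°.
Illuminated fraction = (1 − cos 97.5°)/2 = (1 − (-0.131))/2 ≈ 0.566, so 57%.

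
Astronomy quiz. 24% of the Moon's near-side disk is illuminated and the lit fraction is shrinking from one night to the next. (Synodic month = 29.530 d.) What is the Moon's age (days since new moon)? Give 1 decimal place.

Invert f = (1 − cos θ)/2 to get cos θ = 1 − 2(0.24) = 0.520, hence θ₀ = arccos 0.520 = 58.7°.
Waning ⇒ past full, so θ = 360° − 58.7° = 301.3°.
At 360°/29.530 d per day, 301.3° corresponds to 24.72 days.

24.7 days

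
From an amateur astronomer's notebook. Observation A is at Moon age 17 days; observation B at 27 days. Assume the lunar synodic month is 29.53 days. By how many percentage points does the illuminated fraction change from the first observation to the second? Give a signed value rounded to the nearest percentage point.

-87 pp

First observation: θ = 360°·17/29.53 = 207.2°, so f = 0.945.
Second observation: θ = 329.2°, f = 0.071.
Δf = 0.071 − 0.945 = -0.874, i.e. -87 pp.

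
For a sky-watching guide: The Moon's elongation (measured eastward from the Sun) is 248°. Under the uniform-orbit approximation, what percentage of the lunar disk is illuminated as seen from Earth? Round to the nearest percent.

Half-versine of 248°: (1 − (-0.375))/2 = 0.687, i.e. 69%.

69%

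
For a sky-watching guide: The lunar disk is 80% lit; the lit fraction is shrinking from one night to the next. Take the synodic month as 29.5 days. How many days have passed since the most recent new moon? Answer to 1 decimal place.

19.1 days

From f = (1 − cos θ)/2: cos θ = 1 − 2×0.80 = -0.600; arccos → 126.9°.
Since the Moon is past full (waning), take the reflex angle: θ = 360° − 126.9° = 233.1°.
That fraction of the synodic month is 233.1/360 × 29.5 d ≈ 19.10 d.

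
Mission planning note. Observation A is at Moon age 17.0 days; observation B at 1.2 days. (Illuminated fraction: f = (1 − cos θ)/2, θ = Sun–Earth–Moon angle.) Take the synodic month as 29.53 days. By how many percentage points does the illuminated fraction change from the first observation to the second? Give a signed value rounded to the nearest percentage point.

-93 pp

θ₁ = 360° × 17.0/29.53 = 207.2°, f₁ = (1 − cos θ₁)/2 = 0.945.
θ₂ = 360° × 1.2/29.53 = 14.6°, f₂ = (1 − cos θ₂)/2 = 0.016.
Change = f₂ − f₁ = -0.928 → -93 percentage points.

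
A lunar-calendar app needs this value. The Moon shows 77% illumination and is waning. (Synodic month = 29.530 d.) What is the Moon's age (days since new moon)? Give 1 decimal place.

19.5 days

Invert f = (1 − cos θ)/2 to get cos θ = 1 − 2(0.77) = -0.540, hence θ₀ = arccos -0.540 = 122.7°.
Waning ⇒ past full, so θ = 360° − 122.7° = 237.3°.
That fraction of the synodic month is 237.3/360 × 29.530 d ≈ 19.47 d.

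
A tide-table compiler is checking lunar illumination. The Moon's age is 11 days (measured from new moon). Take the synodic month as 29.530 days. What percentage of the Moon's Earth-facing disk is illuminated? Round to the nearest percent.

Elongation θ = 360° × 11/29.530 ≈ 134.1°.
cos 134.1° = (-0.696), so f = (1 − (-0.696))/2 = 0.848, so 85%.

85%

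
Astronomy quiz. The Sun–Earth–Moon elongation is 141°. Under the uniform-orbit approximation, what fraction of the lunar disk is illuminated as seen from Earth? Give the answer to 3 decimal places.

0.889

f = (1 − cos 141°)/2 = (1 − (-0.777))/2 ≈ 0.889.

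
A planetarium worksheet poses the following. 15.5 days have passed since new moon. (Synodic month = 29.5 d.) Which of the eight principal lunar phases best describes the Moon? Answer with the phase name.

θ ≈ 360° × 15.5/29.5 = 189°, which falls in the full moon sector.

full moon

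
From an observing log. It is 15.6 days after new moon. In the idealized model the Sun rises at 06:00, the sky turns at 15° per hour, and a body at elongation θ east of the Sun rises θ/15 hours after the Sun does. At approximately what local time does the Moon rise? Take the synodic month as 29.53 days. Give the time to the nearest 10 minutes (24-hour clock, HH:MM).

Elongation θ = 360° × 15.6/29.53 ≈ 190.2°.
The Moon trails the Sun by θ/15 = 190.2/15 ≈ 12.68 hours.
06:00 + 12.679 h ≈ 18:41 → 18:40 to the nearest ten minutes.

18:40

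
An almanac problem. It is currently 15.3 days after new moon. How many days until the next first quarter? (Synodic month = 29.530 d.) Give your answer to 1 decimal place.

21.6 days

First quarter occurs at elongation 90°, i.e. at age 29.530 × 90/360 = 7.383 d.
This lunation's first quarter (7.383 d) has passed, so add one period: 36.913 − 15.3 = 21.613 days.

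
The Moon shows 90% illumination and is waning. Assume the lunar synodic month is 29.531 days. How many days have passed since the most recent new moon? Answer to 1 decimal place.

cos θ = 1 − 2f = -0.800, giving a principal value of 143.1°.
Since the Moon is past full (waning), take the reflex angle: θ = 360° − 143.1° = 216.9°.
At 360°/29.531 d per day, 216.9° corresponds to 17.79 days.

17.8 days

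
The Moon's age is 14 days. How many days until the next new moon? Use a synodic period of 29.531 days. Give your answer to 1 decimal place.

15.5 days

The next new moon completes the synodic month: 29.531 − 14 = 15.531 days.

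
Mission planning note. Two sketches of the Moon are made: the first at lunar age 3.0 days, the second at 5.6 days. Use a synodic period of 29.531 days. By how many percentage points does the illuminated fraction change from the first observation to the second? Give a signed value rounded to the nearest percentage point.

+22 percentage points

First observation: θ = 360°·3.0/29.531 = 36.6°, so f = 0.098.
Second observation: θ = 68.3°, f = 0.315.
Δf = 0.315 − 0.098 = +0.216, i.e. +22 pp.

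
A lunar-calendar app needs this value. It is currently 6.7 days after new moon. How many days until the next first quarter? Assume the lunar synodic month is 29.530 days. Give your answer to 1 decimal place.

First quarter occurs at elongation 90°, i.e. at age 29.530 × 90/360 = 7.383 d.
So 0.683 days remain (7.383 − 6.7).

0.7 days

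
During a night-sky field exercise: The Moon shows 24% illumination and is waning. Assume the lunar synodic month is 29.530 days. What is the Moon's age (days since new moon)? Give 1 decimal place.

24.7 days

cos θ = 1 − 2f = 0.520, giving a principal value of 58.7°.
Waning ⇒ past full, so θ = 360° − 58.7° = 301.3°.
Age = 29.530 × 301.3°/360° ≈ 24.72 days.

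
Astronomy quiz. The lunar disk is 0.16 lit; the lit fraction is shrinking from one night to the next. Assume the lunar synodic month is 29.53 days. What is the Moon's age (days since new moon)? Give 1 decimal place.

25.7 days

cos θ = 1 − 2f = 0.680, giving a principal value of 47.2°.
Waning ⇒ past full, so θ = 360° − 47.2° = 312.8°.
Age = 29.53 × 312.8°/360° ≈ 25.66 days.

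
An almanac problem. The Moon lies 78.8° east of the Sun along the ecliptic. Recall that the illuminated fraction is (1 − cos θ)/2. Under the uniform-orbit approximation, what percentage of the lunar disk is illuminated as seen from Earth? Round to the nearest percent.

40%

cos 78.8° = 0.194, so f = (1 − 0.194)/2 = 0.403, i.e. 40%.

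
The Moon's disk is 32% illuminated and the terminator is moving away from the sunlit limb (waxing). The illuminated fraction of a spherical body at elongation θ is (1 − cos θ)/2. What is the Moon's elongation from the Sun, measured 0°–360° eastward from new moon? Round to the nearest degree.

69°

cos θ = 1 − 2f = 0.360, giving a principal value of 68.9°.
Before full moon the principal value applies: θ = 68.9°.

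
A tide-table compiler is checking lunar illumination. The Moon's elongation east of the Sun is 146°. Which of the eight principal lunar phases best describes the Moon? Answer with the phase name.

waxing gibbous

The waxing gibbous sector spans roughly 112°–158°; 146° falls inside it.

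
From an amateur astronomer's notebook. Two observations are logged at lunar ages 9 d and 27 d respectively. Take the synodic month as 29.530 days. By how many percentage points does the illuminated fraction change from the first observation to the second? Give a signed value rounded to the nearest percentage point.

-60 percentage points

First observation: θ = 360°·9/29.530 = 109.7°, so f = 0.669.
Second observation: θ = 329.2°, f = 0.071.
Δf = 0.071 − 0.669 = -0.598, i.e. -60 pp.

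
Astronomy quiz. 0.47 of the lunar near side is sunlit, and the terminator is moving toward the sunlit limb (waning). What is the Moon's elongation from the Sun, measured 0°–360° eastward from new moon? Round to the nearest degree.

Invert f = (1 − cos θ)/2 to get cos θ = 1 − 2(0.47) = 0.060, hence θ₀ = arccos 0.060 = 86.6°.
Since the Moon is past full (waning), take the reflex angle: θ = 360° − 86.6° = 273.4°.

273°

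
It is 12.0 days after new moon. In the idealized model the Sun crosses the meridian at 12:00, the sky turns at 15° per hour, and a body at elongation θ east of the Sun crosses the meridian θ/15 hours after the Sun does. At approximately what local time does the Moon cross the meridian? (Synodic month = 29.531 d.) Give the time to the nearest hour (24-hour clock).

Phase angle: θ = 360°·(12.0 d)/(29.531 d) = 146.3°.
The Moon trails the Sun by θ/15 = 146.3/15 ≈ 9.75 hours.
12:00 + 9.75 h ≈ 21:45 → 22:00 to the nearest hour.

22:00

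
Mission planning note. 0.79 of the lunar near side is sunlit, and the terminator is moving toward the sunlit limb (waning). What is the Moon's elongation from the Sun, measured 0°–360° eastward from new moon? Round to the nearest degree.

From f = (1 − cos θ)/2: cos θ = 1 − 2×0.79 = -0.580; arccos → 125.5°.
Waning ⇒ past full, so θ = 360° − 125.5° = 234.5°.

235°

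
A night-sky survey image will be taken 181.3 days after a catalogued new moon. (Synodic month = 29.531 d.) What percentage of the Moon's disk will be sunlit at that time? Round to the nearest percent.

18%

Reduce mod P: 181.3 − 6×29.531 = 4.11 d into the current lunation.
Elongation θ = 360° × 4.11/29.531 ≈ 50.2°.
With cos θ = 0.641, the lit fraction is (1 − 0.641)/2 ≈ 0.180, so 18%.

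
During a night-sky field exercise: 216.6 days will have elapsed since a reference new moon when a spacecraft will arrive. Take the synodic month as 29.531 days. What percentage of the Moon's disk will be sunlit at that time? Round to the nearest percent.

Reduce mod P: 216.6 − 7×29.531 = 9.88 d into the current lunation.
Elongation θ = 360° × 9.88/29.531 ≈ 120.5°.
cos 120.5° = (-0.507), so f = (1 − (-0.507))/2 = 0.754, so 75%.

75%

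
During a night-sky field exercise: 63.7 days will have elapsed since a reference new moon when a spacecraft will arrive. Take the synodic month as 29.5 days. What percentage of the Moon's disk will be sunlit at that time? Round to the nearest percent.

23%

63.7/29.5 = 2.159 lunations, so 2 complete cycles and 4.70 d into the next.
The Moon has covered 4.70/29.5 of its cycle, so θ ≈ 360° × 4.70/29.5 = 57.4°.
cos 57.4° = 0.539, so f = (1 − 0.539)/2 = 0.230, so 23%.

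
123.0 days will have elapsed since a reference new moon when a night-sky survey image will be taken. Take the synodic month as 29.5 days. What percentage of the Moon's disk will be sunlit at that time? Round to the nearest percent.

26%

Reduce mod P: 123.0 − 4×29.5 = 5.00 d into the current lunation.
Elongation θ = 360° × 5.00/29.5 ≈ 61.0°.
Illuminated fraction = (1 − cos 61.0°)/2 = (1 − 0.485)/2 ≈ 0.258, so 26%.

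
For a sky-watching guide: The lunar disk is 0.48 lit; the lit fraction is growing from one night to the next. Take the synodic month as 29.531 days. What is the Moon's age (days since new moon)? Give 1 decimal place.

7.2 days

cos θ = 1 − 2f = 0.040, giving a principal value of 87.7°.
Before full moon the principal value applies: θ = 87.7°.
At 360°/29.531 d per day, 87.7° corresponds to 7.19 days.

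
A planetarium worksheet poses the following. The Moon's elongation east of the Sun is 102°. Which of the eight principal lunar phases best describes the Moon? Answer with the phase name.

first quarter

The first quarter sector spans roughly 68°–112°; 102° falls inside it.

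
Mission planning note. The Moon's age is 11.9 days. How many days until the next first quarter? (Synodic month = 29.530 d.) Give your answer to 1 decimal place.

First quarter occurs at elongation 90°, i.e. at age 29.530 × 90/360 = 7.383 d.
This lunation's first quarter (7.383 d) has passed, so add one period: 36.913 − 11.9 = 25.013 days.

25.0 days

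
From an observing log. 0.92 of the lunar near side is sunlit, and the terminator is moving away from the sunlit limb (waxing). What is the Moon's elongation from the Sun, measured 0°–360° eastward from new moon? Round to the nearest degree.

Invert f = (1 − cos θ)/2 to get cos θ = 1 − 2(0.92) = -0.840, hence θ₀ = arccos -0.840 = 147.1°.
Before full moon the principal value applies: θ = 147.1°.

147°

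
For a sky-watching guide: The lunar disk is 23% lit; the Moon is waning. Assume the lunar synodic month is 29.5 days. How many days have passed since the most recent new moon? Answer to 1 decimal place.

24.8 days

cos θ = 1 − 2f = 0.540, giving a principal value of 57.3°.
Waning ⇒ past full, so θ = 360° − 57.3° = 302.7°.
That fraction of the synodic month is 302.7/360 × 29.5 d ≈ 24.80 d.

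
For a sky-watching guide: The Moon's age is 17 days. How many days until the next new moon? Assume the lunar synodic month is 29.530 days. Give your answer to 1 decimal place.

One full lunation from the last new moon is 29.530 d; remaining = 29.530 − 17 = 12.530 d.

12.5 days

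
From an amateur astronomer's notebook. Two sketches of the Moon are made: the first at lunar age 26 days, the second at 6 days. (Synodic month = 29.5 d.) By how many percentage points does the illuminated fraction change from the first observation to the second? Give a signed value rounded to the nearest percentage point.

+22 pp

θ₁ = 360° × 26/29.5 = 317.3°, f₁ = (1 − cos θ₁)/2 = 0.133.
θ₂ = 360° × 6/29.5 = 73.2°, f₂ = (1 − cos θ₂)/2 = 0.356.
Change = f₂ − f₁ = +0.223 → +22 percentage points.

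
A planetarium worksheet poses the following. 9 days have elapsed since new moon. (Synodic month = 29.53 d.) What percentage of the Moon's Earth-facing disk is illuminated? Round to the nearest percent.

The Moon has covered 9/29.53 of its cycle, so θ ≈ 360° × 9/29.53 = 109.7°.
cos 109.7° = (-0.337), so f = (1 − (-0.337))/2 = 0.669, so 67%.

67%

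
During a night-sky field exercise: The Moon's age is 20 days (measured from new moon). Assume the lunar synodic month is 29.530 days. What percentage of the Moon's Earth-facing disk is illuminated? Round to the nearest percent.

Elongation θ = 360° × 20/29.530 ≈ 243.8°.
With cos θ = (-0.441), the lit fraction is (1 − (-0.441))/2 ≈ 0.721, so 72%.

72%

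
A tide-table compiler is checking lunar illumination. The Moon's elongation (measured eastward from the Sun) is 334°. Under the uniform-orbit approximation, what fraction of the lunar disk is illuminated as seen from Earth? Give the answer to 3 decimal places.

Half-versine of 334°: (1 − 0.899)/2 = 0.051.

0.051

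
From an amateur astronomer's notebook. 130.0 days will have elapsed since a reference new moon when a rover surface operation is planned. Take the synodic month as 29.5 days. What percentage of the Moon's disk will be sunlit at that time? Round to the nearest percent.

130.0 d spans 4 complete synodic months (4 × 29.5 = 118.00 d) plus 12.00 d.
Phase angle: θ = 360°·(12.00 d)/(29.5 d) = 146.4°.
With cos θ = (-0.833), the lit fraction is (1 − (-0.833))/2 ≈ 0.917, so 92%.

92%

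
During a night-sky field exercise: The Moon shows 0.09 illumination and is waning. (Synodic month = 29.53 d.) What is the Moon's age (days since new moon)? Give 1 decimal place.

26.7 days

cos θ = 1 − 2f = 0.820, giving a principal value of 34.9°.
Since the Moon is past full (waning), take the reflex angle: θ = 360° − 34.9° = 325.1°.
At 360°/29.53 d per day, 325.1° corresponds to 26.67 days.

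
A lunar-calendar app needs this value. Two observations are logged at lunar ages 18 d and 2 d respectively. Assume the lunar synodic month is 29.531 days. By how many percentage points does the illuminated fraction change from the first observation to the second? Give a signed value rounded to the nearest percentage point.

-84 pp

First observation: θ = 360°·18/29.531 = 219.4°, so f = 0.886.
Second observation: θ = 24.4°, f = 0.045.
Δf = 0.045 − 0.886 = -0.842, i.e. -84 pp.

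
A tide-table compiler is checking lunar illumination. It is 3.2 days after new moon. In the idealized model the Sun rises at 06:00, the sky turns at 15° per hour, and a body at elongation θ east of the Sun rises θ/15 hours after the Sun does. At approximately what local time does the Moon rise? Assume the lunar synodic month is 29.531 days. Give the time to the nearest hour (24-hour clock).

09:00

Elongation θ = 360° × 3.2/29.531 ≈ 39.0°.
Delay after the Sun = 39.0° / (15°/h) ≈ 2.60 h.
06:00 + 2.60 h ≈ 08:36 → 09:00 to the nearest hour.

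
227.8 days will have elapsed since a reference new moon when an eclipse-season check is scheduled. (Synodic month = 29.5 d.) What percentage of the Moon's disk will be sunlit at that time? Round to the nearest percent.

227.8/29.5 = 7.722 lunations, so 7 complete cycles and 21.30 d into the next.
Phase angle: θ = 360°·(21.30 d)/(29.5 d) = 259.9°.
Illuminated fraction = (1 − cos 259.9°)/2 = (1 − (-0.175))/2 ≈ 0.587, so 59%.

59%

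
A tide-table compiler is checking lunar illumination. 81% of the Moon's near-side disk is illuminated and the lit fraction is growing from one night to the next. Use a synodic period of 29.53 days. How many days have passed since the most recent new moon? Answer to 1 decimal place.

10.5 days

cos θ = 1 − 2f = -0.620, giving a principal value of 128.3°.
The Moon is waxing (0°–180°), so θ = 128.3° directly.
At 360°/29.53 d per day, 128.3° corresponds to 10.53 days.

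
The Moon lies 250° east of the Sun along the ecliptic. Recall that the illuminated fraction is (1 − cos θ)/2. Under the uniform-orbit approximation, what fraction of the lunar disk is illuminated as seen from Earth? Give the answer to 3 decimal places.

Half-versine of 250°: (1 − (-0.342))/2 = 0.671.

0.671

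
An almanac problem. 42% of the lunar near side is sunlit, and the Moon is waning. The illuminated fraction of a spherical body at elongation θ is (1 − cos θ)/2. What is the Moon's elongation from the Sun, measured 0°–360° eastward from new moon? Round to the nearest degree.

Invert f = (1 − cos θ)/2 to get cos θ = 1 − 2(0.42) = 0.160, hence θ₀ = arccos 0.160 = 80.8°.
Waning ⇒ past full, so θ = 360° − 80.8° = 279.2°.

279°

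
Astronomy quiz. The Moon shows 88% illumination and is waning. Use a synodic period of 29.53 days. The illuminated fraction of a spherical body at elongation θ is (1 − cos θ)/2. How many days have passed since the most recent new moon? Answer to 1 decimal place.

From f = (1 − cos θ)/2: cos θ = 1 − 2×0.88 = -0.760; arccos → 139.5°.
Since the Moon is past full (waning), take the reflex angle: θ = 360° − 139.5° = 220.5°.
At 360°/29.53 d per day, 220.5° corresponds to 18.09 days.

18.1 days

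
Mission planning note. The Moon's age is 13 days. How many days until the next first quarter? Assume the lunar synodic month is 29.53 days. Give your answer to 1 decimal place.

23.9 days

First quarter occurs at elongation 90°, i.e. at age 29.53 × 90/360 = 7.383 d.
Already past this cycle's first quarter; the next is at 7.383 + 29.53 = 36.913 d, so 36.913 − 13 = 23.913 days.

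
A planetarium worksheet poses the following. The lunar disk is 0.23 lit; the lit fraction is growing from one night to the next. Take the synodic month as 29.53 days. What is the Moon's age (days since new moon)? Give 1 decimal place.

4.7 days

cos θ = 1 − 2f = 0.540, giving a principal value of 57.3°.
Waxing ⇒ before full, so θ = 57.3°.
That fraction of the synodic month is 57.3/360 × 29.53 d ≈ 4.70 d.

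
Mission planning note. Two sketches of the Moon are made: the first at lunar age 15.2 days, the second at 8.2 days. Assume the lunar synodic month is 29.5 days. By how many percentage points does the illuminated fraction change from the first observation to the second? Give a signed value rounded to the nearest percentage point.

θ₁ = 360° × 15.2/29.5 = 185.5°, f₁ = (1 − cos θ₁)/2 = 0.998.
θ₂ = 360° × 8.2/29.5 = 100.1°, f₂ = (1 − cos θ₂)/2 = 0.587.
Change = f₂ − f₁ = -0.410 → -41 percentage points.

-41 pp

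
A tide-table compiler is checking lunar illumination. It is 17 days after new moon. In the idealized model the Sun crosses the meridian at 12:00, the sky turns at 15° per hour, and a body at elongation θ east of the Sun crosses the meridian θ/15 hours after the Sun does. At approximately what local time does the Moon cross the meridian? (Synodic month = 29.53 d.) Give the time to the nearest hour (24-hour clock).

02:00

The Moon has covered 17/29.53 of its cycle, so θ ≈ 360° × 17/29.53 = 207.2°.
Delay after the Sun = 207.2° / (15°/h) ≈ 13.82 h.
12:00 + 13.82 h ≈ 01:49 → 02:00 to the nearest hour.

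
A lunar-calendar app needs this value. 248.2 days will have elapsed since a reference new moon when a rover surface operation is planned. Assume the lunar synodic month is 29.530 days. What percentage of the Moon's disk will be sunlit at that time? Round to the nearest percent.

248.2/29.530 = 8.405 lunations, so 8 complete cycles and 11.96 d into the next.
The Moon has covered 11.96/29.530 of its cycle, so θ ≈ 360° × 11.96/29.530 = 145.8°.
Illuminated fraction = (1 − cos 145.8°)/2 = (1 − (-0.827))/2 ≈ 0.914, so 91%.

91%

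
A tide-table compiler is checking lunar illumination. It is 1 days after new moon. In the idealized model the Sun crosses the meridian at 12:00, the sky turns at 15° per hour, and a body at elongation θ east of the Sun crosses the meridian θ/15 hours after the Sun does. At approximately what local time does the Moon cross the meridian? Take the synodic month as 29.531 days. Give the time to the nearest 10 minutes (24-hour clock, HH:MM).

Phase angle: θ = 360°·(1 d)/(29.531 d) = 12.2°.
The Moon trails the Sun by θ/15 = 12.2/15 ≈ 0.81 hours.
12:00 + 0.813 h ≈ 12:49 → 12:50 to the nearest ten minutes.

12:50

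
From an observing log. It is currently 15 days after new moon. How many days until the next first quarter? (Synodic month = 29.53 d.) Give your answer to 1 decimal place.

21.9 days

First quarter is 0.25 of the way through the cycle: age 0.25 × 29.53 = 7.383 d.
This lunation's first quarter (7.383 d) has passed, so add one period: 36.913 − 15 = 21.913 days.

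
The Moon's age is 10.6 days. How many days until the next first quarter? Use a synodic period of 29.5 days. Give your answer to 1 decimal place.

First quarter occurs at elongation 90°, i.e. at age 29.5 × 90/360 = 7.375 d.
This lunation's first quarter (7.375 d) has passed, so add one period: 36.875 − 10.6 = 26.275 days.

26.3 days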